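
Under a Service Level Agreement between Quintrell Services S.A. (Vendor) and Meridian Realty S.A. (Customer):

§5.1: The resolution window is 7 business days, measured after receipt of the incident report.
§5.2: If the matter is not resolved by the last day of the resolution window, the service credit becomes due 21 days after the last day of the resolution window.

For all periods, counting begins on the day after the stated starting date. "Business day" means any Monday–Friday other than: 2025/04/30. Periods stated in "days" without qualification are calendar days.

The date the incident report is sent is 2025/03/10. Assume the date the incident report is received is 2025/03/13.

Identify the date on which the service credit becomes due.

2025/04/14

The last day of the resolution window: 7 business days after Thursday, 2025/03/13, skipping weekends — Mar 14, Mar 17, Mar 18, Mar 19, Mar 20, Mar 21, Mar 24 — lands on Monday, 2025/03/24.
Adding 21 calendar days to 2025/03/24 gives 2025/04/14, which is the date on which the service credit becomes due.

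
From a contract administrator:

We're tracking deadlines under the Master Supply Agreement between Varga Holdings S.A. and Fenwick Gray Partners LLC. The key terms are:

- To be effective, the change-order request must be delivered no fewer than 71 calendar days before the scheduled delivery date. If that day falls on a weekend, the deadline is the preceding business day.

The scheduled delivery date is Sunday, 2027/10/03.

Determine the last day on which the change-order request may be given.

2027/07/23

2027/10/03 minus 71 days is 2027/07/24. That is a Saturday, so the deadline moves back to Friday, 2027/07/23.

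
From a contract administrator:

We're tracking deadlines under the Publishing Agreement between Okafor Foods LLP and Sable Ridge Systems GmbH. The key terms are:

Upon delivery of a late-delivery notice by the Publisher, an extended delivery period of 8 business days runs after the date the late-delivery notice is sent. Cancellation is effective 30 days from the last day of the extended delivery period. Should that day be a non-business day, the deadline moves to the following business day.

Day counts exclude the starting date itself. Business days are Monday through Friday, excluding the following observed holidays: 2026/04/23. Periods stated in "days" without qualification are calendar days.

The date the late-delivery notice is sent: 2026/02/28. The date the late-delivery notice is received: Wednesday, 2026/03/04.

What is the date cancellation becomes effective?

The last day of the extended delivery period: 8 business days after Saturday, 2026/02/28, skipping weekends — Mar 2, Mar 3, Mar 4, Mar 5, Mar 6, Mar 9, Mar 10, Mar 11 — lands on Wednesday, 2026/03/11.
The date cancellation becomes effective: 2026/03/11 + 30 days = 2026/04/10. 2026/04/10 is a Friday and is not a listed holiday, so no roll-forward applies.

2026/04/10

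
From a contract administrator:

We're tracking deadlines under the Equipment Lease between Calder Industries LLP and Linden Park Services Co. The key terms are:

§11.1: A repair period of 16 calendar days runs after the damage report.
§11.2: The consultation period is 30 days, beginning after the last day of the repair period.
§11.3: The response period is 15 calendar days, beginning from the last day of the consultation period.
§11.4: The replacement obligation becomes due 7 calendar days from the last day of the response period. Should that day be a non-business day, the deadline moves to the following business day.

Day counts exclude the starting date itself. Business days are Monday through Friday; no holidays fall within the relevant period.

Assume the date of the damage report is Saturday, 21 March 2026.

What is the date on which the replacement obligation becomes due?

28 May 2026

Adding 16 calendar days to 21 March 2026 gives 6 April 2026, which is the last day of the repair period.
The last day of the consultation period: 30 calendar days after 6 April 2026 is 6 May 2026.
The last day of the response period: 6 May 2026 + 15 days = 21 May 2026.
The date on which the replacement obligation becomes due: 7 calendar days after 21 May 2026 is 28 May 2026. 28 May 2026 is a Thursday, so no roll-forward applies.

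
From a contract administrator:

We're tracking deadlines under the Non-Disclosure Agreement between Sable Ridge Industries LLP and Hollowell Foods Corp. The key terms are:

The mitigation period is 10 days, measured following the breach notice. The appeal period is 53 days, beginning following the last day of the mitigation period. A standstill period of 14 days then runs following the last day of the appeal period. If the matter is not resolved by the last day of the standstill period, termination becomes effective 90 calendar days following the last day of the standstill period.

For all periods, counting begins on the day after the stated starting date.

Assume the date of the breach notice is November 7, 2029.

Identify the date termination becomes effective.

April 23, 2030

The last day of the mitigation period: 10 calendar days after November 7, 2029 is November 17, 2029.
Adding 53 calendar days to November 17, 2029 gives January 9, 2030, which is the last day of the appeal period.
The last day of the standstill period: January 9, 2030 + 14 days = January 23, 2030.
The date termination becomes effective: January 23, 2030 + 90 days = April 23, 2030.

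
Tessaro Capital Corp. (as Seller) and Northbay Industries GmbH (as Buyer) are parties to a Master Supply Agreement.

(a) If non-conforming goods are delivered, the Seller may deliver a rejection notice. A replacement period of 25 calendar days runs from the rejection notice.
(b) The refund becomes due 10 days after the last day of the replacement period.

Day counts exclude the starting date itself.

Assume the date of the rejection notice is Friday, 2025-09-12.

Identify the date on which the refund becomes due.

2025-10-17

The last day of the replacement period: 25 calendar days after 2025-09-12 is 2025-10-07.
The date on which the refund becomes due: 2025-10-07 + 10 days = 2025-10-17.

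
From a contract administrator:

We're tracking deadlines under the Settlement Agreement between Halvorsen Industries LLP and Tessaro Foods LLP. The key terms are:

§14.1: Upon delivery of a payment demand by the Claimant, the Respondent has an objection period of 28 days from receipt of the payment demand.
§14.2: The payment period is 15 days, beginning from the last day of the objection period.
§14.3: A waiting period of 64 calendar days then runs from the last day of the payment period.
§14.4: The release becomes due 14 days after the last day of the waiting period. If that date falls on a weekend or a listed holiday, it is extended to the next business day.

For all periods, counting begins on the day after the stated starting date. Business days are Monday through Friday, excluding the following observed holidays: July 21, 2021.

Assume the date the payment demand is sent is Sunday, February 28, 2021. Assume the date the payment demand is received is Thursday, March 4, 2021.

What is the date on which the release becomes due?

July 5, 2021

The last day of the objection period: 28 calendar days after March 4, 2021 is April 1, 2021.
Adding 15 calendar days to April 1, 2021 gives April 16, 2021, which is the last day of the payment period.
Adding 64 calendar days to April 16, 2021 gives June 19, 2021, which is the last day of the waiting period.
Adding 14 calendar days to June 19, 2021 gives July 3, 2021, which is the date on which the release becomes due. That falls on a Saturday, so it rolls to the next business day, Monday, July 5, 2021.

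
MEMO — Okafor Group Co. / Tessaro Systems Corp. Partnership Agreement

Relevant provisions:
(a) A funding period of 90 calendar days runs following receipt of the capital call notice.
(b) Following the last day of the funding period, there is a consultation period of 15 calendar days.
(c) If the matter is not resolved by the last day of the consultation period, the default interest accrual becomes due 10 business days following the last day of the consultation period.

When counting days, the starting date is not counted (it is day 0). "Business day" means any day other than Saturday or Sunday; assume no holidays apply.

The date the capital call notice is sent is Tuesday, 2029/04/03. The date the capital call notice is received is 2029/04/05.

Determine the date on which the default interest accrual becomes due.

Adding 90 calendar days to 2029/04/05 gives 2029/07/04, which is the last day of the funding period.
The last day of the consultation period: 15 calendar days after 2029/07/04 is 2029/07/19.
From Thursday, 2029/07/19, 10 business days (Jul 20, Jul 23, Jul 24, Jul 25, Jul 26, Jul 27, Jul 30, Jul 31, Aug 1, Aug 2, skipping weekends) brings us to Thursday, 2029/08/02, which is the date on which the default interest accrual becomes due.

2029/08/02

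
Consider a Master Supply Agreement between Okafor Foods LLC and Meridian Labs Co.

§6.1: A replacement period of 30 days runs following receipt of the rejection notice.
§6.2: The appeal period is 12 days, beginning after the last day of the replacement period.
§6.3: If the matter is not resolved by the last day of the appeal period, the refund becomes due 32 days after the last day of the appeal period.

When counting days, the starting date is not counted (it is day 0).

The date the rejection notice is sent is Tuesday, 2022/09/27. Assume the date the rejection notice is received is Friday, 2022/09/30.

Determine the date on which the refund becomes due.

Adding 30 calendar days to 2022/09/30 gives 2022/10/30, which is the last day of the replacement period.
The last day of the appeal period: 12 calendar days after 2022/10/30 is 2022/11/11.
Adding 32 calendar days to 2022/11/11 gives 2022/12/13, which is the date on which the refund becomes due.

2022/12/13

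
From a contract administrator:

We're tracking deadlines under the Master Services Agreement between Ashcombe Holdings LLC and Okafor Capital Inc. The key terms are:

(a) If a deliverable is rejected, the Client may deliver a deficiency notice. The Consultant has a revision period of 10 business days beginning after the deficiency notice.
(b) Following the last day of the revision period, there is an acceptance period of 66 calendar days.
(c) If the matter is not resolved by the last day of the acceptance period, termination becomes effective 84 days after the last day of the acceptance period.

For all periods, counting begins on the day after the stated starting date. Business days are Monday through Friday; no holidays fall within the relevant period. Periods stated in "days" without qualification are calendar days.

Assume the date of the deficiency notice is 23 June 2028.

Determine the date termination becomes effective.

The last day of the revision period: counting 10 business days from Friday, 23 June 2028 (Jun 26, Jun 27, Jun 28, Jun 29, Jun 30, Jul 3, Jul 4, Jul 5, Jul 6, Jul 7, skipping weekends) reaches Friday, 7 July 2028.
Adding 66 calendar days to 7 July 2028 gives 11 September 2028, which is the last day of the acceptance period.
Adding 84 calendar days to 11 September 2028 gives 4 December 2028, which is the date termination becomes effective.

4 December 2028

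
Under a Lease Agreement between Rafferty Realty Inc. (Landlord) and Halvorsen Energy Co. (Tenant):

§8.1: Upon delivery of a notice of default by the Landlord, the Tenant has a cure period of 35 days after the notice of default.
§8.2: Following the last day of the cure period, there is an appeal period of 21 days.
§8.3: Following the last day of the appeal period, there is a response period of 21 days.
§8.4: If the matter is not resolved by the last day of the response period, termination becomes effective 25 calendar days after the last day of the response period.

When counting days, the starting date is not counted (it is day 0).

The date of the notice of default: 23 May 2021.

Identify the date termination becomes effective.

2 September 2021

The last day of the cure period: 35 calendar days after 23 May 2021 is 27 June 2021.
Adding 21 calendar days to 27 June 2021 gives 18 July 2021, which is the last day of the appeal period.
The last day of the response period: 18 July 2021 + 21 days = 8 August 2021.
Adding 25 calendar days to 8 August 2021 gives 2 September 2021, which is the date termination becomes effective.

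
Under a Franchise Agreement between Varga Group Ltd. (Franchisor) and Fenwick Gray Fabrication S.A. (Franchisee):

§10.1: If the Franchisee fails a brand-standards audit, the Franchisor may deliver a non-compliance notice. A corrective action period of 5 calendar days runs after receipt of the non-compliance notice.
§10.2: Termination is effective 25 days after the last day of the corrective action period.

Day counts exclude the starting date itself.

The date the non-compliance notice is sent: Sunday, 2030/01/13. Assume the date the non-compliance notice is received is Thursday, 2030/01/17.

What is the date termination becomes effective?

The last day of the corrective action period: 2030/01/17 + 5 days = 2030/01/22.
Adding 25 calendar days to 2030/01/22 gives 2030/02/16, which is the date termination becomes effective.

2030/02/16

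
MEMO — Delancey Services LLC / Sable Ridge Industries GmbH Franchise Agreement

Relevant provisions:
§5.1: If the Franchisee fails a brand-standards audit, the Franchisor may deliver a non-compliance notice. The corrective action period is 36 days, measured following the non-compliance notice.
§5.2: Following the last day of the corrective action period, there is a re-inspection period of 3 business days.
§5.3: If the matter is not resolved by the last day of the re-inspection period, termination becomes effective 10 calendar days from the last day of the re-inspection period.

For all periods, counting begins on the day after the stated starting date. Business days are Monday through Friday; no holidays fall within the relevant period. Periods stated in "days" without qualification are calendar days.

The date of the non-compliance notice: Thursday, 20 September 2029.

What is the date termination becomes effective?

Adding 36 calendar days to 20 September 2029 gives 26 October 2029, which is the last day of the corrective action period.
The last day of the re-inspection period: counting 3 business days from Friday, 26 October 2029 (Oct 29, Oct 30, Oct 31, skipping weekends) reaches Wednesday, 31 October 2029.
The date termination becomes effective: 31 October 2029 + 10 days = 10 November 2029.

10 November 2029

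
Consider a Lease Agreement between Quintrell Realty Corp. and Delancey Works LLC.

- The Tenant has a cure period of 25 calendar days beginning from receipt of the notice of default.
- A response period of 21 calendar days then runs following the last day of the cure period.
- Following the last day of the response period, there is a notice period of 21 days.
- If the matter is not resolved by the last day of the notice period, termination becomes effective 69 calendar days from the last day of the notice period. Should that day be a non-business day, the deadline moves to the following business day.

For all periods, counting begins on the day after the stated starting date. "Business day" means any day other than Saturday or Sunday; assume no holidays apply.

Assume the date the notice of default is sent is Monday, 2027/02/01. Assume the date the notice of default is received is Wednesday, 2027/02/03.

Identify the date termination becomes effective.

2027/06/21

The last day of the cure period: 25 calendar days after 2027/02/03 is 2027/02/28.
The last day of the response period: 2027/02/28 + 21 days = 2027/03/21.
Adding 21 calendar days to 2027/03/21 gives 2027/04/11, which is the last day of the notice period.
The date termination becomes effective: 69 calendar days after 2027/04/11 is 2027/06/19. That falls on a Saturday, so it rolls to the next business day, Monday, 2027/06/21.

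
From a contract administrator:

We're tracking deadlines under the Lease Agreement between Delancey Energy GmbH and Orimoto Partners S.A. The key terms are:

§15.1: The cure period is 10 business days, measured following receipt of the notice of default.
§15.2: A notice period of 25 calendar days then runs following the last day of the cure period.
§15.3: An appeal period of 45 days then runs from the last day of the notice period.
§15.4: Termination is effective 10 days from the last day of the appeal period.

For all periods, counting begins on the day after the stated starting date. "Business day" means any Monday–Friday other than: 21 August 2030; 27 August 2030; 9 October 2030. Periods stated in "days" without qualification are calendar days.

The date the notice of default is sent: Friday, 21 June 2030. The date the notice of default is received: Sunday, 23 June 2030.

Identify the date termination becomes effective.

The last day of the cure period: 10 business days after Sunday, 23 June 2030, skipping weekends — Jun 24, Jun 25, Jun 26, Jun 27, Jun 28, Jul 1, Jul 2, Jul 3, Jul 4, Jul 5 — lands on Friday, 5 July 2030.
The last day of the notice period: 25 calendar days after 5 July 2030 is 30 July 2030.
Adding 45 calendar days to 30 July 2030 gives 13 September 2030, which is the last day of the appeal period.
Adding 10 calendar days to 13 September 2030 gives 23 September 2030, which is the date termination becomes effective.

23 September 2030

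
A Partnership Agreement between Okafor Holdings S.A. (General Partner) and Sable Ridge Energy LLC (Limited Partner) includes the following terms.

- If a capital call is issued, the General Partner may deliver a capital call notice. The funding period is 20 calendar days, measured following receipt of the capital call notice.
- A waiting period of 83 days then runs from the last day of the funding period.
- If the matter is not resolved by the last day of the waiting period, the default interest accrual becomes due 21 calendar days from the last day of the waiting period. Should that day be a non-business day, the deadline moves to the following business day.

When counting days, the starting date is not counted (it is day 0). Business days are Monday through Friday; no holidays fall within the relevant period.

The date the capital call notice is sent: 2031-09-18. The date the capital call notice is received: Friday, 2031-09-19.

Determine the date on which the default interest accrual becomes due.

2032-01-21

The last day of the funding period: 20 calendar days after 2031-09-19 is 2031-10-09.
The last day of the waiting period: 83 calendar days after 2031-10-09 is 2031-12-31.
The date on which the default interest accrual becomes due: 2031-12-31 + 21 days = 2032-01-21. 2032-01-21 is a Wednesday, so no roll-forward applies.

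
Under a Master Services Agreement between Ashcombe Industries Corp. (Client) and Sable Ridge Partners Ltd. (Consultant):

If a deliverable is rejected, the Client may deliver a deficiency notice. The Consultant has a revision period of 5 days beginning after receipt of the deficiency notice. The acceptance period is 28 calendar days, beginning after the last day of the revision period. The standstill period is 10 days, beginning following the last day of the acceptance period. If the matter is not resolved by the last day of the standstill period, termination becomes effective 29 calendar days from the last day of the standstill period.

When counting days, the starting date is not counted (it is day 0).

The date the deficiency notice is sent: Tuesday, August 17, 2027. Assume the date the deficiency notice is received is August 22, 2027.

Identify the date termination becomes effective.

Adding 5 calendar days to August 22, 2027 gives August 27, 2027, which is the last day of the revision period.
The last day of the acceptance period: 28 calendar days after August 27, 2027 is September 24, 2027.
The last day of the standstill period: 10 calendar days after September 24, 2027 is October 4, 2027.
The date termination becomes effective: October 4, 2027 + 29 days = November 2, 2027.

November 2, 2027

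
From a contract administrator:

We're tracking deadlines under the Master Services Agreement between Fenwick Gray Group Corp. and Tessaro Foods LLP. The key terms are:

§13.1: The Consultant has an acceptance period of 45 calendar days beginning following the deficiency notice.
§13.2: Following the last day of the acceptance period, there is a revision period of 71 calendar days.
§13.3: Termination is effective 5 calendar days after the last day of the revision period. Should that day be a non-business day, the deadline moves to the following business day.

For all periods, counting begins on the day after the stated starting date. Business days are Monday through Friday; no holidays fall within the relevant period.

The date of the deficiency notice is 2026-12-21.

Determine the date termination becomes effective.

Adding 45 calendar days to 2026-12-21 gives 2027-02-04, which is the last day of the acceptance period.
The last day of the revision period: 2027-02-04 + 71 days = 2027-04-16.
The date termination becomes effective: 5 calendar days after 2027-04-16 is 2027-04-21. 2027-04-21 is a Wednesday, so no roll-forward applies.

2027-04-21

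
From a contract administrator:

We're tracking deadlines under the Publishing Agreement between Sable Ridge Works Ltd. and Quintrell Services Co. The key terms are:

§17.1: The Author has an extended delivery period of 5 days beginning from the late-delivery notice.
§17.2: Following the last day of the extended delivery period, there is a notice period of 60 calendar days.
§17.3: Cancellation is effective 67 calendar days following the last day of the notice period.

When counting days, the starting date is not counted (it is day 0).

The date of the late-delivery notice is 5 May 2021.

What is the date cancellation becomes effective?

14 September 2021

Adding 5 calendar days to 5 May 2021 gives 10 May 2021, which is the last day of the extended delivery period.
The last day of the notice period: 60 calendar days after 10 May 2021 is 9 July 2021.
Adding 67 calendar days to 9 July 2021 gives 14 September 2021, which is the date cancellation becomes effective.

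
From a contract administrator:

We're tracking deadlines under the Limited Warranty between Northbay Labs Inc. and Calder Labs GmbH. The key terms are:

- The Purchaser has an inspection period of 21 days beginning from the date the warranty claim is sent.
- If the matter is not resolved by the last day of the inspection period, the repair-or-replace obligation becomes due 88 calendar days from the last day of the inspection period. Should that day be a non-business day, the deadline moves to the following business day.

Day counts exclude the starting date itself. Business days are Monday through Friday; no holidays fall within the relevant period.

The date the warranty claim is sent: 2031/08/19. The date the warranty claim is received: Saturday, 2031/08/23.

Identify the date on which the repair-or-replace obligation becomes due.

2031/12/08

The last day of the inspection period: 2031/08/19 + 21 days = 2031/09/09.
The date on which the repair-or-replace obligation becomes due: 2031/09/09 + 88 days = 2031/12/06. That falls on a Saturday, so it rolls to the next business day, Monday, 2031/12/08.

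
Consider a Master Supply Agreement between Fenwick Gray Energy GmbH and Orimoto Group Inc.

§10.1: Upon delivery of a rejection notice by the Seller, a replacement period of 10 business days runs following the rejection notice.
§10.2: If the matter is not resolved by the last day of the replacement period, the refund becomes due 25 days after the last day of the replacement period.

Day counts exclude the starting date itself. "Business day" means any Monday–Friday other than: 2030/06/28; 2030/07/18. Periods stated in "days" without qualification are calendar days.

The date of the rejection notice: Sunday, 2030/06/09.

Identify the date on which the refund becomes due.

The last day of the replacement period: counting 10 business days from Sunday, 2030/06/09 (Jun 10, Jun 11, Jun 12, Jun 13, Jun 14, Jun 17, Jun 18, Jun 19, Jun 20, Jun 21, skipping weekends) reaches Friday, 2030/06/21.
Adding 25 calendar days to 2030/06/21 gives 2030/07/16, which is the date on which the refund becomes due.

2030/07/16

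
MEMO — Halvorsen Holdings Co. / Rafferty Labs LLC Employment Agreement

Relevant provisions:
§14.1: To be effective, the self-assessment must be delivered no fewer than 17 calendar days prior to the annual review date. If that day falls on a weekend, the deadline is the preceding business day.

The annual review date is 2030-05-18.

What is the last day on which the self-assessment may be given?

2030-05-01

Counting back 17 calendar days from 2030-05-18 gives 2030-05-01. That is a Wednesday, so no adjustment is needed.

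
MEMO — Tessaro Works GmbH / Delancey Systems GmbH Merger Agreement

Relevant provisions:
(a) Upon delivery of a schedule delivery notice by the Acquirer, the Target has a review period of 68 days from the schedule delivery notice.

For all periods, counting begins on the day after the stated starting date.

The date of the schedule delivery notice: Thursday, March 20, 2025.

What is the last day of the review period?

May 27, 2025

The last day of the review period: March 20, 2025 + 68 days = May 27, 2025.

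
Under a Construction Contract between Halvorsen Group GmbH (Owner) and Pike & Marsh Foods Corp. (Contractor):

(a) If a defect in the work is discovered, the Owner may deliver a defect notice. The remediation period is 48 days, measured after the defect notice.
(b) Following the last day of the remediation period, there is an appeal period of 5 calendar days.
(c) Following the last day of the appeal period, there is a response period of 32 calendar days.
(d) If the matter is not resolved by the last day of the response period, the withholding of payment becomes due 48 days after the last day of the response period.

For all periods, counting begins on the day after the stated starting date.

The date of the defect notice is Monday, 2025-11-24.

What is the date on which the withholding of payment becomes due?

2026-04-06

The last day of the remediation period: 48 calendar days after 2025-11-24 is 2026-01-11.
The last day of the appeal period: 2026-01-11 + 5 days = 2026-01-16.
The last day of the response period: 32 calendar days after 2026-01-16 is 2026-02-17.
The date on which the withholding of payment becomes due: 2026-02-17 + 48 days = 2026-04-06.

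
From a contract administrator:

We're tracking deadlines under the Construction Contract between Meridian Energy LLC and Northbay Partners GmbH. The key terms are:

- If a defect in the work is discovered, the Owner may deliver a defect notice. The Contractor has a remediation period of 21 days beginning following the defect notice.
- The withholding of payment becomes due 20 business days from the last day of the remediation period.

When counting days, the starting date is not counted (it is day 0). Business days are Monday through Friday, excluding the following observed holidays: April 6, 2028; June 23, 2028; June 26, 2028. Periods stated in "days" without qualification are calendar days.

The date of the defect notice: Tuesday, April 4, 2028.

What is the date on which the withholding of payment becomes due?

Adding 21 calendar days to April 4, 2028 gives April 25, 2028, which is the last day of the remediation period.
The date on which the withholding of payment becomes due: 20 business days after Tuesday, April 25, 2028, skipping weekends — Apr 26, Apr 27, Apr 28, May 1, …, May 19, May 22, May 23 — lands on Tuesday, May 23, 2028.

May 23, 2028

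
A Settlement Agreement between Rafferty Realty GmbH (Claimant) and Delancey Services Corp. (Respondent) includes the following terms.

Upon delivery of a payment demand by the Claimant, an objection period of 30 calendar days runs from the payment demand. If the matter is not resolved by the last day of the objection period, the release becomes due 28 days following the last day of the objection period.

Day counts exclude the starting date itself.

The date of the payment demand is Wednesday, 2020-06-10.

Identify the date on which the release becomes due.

2020-08-07

Adding 30 calendar days to 2020-06-10 gives 2020-07-10, which is the last day of the objection period.
The date on which the release becomes due: 28 calendar days after 2020-07-10 is 2020-08-07.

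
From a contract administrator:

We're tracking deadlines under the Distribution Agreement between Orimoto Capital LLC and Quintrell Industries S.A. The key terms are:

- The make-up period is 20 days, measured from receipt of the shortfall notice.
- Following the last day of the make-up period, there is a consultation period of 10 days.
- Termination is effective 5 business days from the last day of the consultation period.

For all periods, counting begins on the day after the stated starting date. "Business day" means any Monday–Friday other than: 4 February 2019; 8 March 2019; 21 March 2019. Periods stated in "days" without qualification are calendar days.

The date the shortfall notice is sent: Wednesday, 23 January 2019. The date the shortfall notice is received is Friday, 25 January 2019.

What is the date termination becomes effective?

1 March 2019

The last day of the make-up period: 20 calendar days after 25 January 2019 is 14 February 2019.
The last day of the consultation period: 14 February 2019 + 10 days = 24 February 2019.
The date termination becomes effective: 5 business days after Sunday, 24 February 2019, skipping weekends — Feb 25, Feb 26, Feb 27, Feb 28, Mar 1 — lands on Friday, 1 March 2019.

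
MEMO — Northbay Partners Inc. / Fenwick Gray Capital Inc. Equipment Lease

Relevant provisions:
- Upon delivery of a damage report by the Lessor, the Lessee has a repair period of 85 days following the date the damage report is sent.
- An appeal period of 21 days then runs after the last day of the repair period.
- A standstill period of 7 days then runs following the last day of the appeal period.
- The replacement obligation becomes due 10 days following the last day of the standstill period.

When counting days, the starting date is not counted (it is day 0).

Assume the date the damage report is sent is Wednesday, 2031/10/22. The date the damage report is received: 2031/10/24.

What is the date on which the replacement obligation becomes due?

Adding 85 calendar days to 2031/10/22 gives 2032/01/15, which is the last day of the repair period.
Adding 21 calendar days to 2032/01/15 gives 2032/02/05, which is the last day of the appeal period.
Adding 7 calendar days to 2032/02/05 gives 2032/02/12, which is the last day of the standstill period.
Adding 10 calendar days to 2032/02/12 gives 2032/02/22, which is the date on which the replacement obligation becomes due.

2032/02/22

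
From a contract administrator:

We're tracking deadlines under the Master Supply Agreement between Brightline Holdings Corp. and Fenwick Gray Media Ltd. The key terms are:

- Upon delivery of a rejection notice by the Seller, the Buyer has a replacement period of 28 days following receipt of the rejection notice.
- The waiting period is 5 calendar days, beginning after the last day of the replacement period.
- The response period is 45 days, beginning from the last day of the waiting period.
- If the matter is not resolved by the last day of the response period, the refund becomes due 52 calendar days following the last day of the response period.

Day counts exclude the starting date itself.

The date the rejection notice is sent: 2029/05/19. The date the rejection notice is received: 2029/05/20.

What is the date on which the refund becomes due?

Adding 28 calendar days to 2029/05/20 gives 2029/06/17, which is the last day of the replacement period.
The last day of the waiting period: 2029/06/17 + 5 days = 2029/06/22.
The last day of the response period: 2029/06/22 + 45 days = 2029/08/06.
The date on which the refund becomes due: 52 calendar days after 2029/08/06 is 2029/09/27.

2029/09/27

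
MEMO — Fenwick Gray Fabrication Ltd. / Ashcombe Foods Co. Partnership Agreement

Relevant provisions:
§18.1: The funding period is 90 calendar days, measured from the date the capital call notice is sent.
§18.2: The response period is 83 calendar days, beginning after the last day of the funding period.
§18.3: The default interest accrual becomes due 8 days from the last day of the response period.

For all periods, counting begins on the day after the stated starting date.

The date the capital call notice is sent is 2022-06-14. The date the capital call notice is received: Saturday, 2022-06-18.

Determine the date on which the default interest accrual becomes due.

Adding 90 calendar days to 2022-06-14 gives 2022-09-12, which is the last day of the funding period.
Adding 83 calendar days to 2022-09-12 gives 2022-12-04, which is the last day of the response period.
The date on which the default interest accrual becomes due: 2022-12-04 + 8 days = 2022-12-12.

2022-12-12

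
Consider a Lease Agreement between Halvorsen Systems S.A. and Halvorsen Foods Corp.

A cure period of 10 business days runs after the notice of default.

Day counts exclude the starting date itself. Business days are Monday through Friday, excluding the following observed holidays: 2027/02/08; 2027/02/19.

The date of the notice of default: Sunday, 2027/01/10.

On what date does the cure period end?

From Sunday, 2027/01/10, 10 business days (Jan 11, Jan 12, Jan 13, Jan 14, Jan 15, Jan 18, Jan 19, Jan 20, Jan 21, Jan 22, skipping weekends) brings us to Friday, 2027/01/22, which is the last day of the cure period.

2027/01/22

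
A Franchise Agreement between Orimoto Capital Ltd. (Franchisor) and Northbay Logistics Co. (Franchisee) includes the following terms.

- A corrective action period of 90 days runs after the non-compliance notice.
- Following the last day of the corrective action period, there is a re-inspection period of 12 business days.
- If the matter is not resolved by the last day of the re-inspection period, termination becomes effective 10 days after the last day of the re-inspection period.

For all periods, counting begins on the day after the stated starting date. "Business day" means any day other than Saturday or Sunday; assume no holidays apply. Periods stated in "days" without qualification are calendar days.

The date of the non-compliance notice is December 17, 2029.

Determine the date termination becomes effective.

Adding 90 calendar days to December 17, 2029 gives March 17, 2030, which is the last day of the corrective action period.
The last day of the re-inspection period: counting 12 business days from Sunday, March 17, 2030 (Mar 18, Mar 19, Mar 20, Mar 21, …, Mar 29, Apr 1, Apr 2, skipping weekends) reaches Tuesday, April 2, 2030.
The date termination becomes effective: April 2, 2030 + 10 days = April 12, 2030.

April 12, 2030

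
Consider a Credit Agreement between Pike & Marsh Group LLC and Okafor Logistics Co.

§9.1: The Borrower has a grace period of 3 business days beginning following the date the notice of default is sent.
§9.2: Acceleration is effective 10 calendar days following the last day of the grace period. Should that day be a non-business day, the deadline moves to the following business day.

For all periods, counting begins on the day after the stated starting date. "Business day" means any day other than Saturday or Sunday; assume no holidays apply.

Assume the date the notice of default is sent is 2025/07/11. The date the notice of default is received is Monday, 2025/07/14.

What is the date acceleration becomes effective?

From Friday, 2025/07/11, 3 business days (Jul 14, Jul 15, Jul 16, skipping weekends) brings us to Wednesday, 2025/07/16, which is the last day of the grace period.
Adding 10 calendar days to 2025/07/16 gives 2025/07/26, which is the date acceleration becomes effective. That falls on a Saturday, so it rolls to the next business day, Monday, 2025/07/28.

2025/07/28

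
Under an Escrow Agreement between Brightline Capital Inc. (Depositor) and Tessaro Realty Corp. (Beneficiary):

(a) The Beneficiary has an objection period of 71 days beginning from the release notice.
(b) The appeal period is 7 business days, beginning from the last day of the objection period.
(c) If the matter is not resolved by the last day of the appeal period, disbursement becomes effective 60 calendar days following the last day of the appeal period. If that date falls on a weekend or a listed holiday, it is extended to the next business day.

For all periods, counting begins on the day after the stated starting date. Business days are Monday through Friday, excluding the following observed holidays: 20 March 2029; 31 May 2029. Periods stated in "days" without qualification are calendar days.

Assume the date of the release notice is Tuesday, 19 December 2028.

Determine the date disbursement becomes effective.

Adding 71 calendar days to 19 December 2028 gives 28 February 2029, which is the last day of the objection period.
From Wednesday, 28 February 2029, 7 business days (Mar 1, Mar 2, Mar 5, Mar 6, Mar 7, Mar 8, Mar 9, skipping weekends) brings us to Friday, 9 March 2029, which is the last day of the appeal period.
Adding 60 calendar days to 9 March 2029 gives 8 May 2029, which is the date disbursement becomes effective. 8 May 2029 is a Tuesday and is not a listed holiday, so no roll-forward applies.

8 May 2029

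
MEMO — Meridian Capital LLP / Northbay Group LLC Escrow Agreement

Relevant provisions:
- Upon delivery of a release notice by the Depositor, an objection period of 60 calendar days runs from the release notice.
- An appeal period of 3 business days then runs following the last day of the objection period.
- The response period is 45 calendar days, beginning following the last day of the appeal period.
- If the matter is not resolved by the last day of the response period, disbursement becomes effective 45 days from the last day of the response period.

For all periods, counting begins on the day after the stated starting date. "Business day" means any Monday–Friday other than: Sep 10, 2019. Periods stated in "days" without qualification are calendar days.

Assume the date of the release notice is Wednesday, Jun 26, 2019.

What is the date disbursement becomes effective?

Adding 60 calendar days to Jun 26, 2019 gives Aug 25, 2019, which is the last day of the objection period.
From Sunday, Aug 25, 2019, 3 business days (Aug 26, Aug 27, Aug 28, skipping weekends) brings us to Wednesday, Aug 28, 2019, which is the last day of the appeal period.
The last day of the response period: 45 calendar days after Aug 28, 2019 is Oct 12, 2019.
The date disbursement becomes effective: Oct 12, 2019 + 45 days = Nov 26, 2019.

Nov 26, 2019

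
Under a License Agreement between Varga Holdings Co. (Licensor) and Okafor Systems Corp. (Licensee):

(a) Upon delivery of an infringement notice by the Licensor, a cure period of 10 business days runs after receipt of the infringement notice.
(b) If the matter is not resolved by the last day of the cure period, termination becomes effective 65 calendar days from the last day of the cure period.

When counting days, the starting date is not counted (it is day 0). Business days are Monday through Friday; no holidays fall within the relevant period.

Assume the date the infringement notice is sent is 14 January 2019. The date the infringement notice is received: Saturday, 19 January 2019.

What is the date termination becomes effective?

The last day of the cure period: counting 10 business days from Saturday, 19 January 2019 (Jan 21, Jan 22, Jan 23, Jan 24, Jan 25, Jan 28, Jan 29, Jan 30, Jan 31, Feb 1, skipping weekends) reaches Friday, 1 February 2019.
The date termination becomes effective: 65 calendar days after 1 February 2019 is 7 April 2019.

7 April 2019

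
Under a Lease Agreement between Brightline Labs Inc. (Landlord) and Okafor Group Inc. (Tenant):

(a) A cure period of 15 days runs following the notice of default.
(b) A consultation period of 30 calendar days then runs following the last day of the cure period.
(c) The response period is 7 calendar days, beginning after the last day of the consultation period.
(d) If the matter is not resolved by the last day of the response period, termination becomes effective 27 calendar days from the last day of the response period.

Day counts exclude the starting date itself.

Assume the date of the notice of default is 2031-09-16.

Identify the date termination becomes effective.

2031-12-04

The last day of the cure period: 15 calendar days after 2031-09-16 is 2031-10-01.
Adding 30 calendar days to 2031-10-01 gives 2031-10-31, which is the last day of the consultation period.
The last day of the response period: 2031-10-31 + 7 days = 2031-11-07.
The date termination becomes effective: 2031-11-07 + 27 days = 2031-12-04.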